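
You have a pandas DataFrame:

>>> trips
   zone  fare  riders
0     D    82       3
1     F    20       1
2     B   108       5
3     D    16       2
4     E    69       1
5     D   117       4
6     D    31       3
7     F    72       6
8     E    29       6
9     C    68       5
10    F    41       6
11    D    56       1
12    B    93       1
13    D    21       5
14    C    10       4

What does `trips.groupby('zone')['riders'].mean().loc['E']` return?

group by zone, mean of riders:
zone
B    3.000000
C    4.500000
D    3.000000
E    3.500000
F    4.333333
Name: riders, dtype: float64

3.5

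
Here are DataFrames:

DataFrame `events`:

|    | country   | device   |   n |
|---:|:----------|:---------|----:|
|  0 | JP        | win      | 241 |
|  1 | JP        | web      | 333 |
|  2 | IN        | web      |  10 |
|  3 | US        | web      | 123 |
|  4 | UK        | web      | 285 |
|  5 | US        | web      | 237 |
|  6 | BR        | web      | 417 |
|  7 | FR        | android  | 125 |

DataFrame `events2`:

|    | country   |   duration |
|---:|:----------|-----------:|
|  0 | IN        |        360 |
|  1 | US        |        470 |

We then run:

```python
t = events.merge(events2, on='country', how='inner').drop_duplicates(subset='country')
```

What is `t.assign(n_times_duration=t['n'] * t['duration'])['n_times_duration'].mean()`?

merge on 'country' (how='inner') → 3 rows:
  country device    n  duration
0      IN    web   10       360
1      US    web  123       470
2      US    web  237       470
drop duplicate country (keep=first):
  country device    n  duration
0      IN    web   10       360
1      US    web  123       470
add column n_times_duration = t['n'] * t['duration']:
  country device    n  duration  n_times_duration
0      IN    web   10       360              3600
1      US    web  123       470             57810
Finally, mean of column 'n_times_duration' = 30705.0.

30705.0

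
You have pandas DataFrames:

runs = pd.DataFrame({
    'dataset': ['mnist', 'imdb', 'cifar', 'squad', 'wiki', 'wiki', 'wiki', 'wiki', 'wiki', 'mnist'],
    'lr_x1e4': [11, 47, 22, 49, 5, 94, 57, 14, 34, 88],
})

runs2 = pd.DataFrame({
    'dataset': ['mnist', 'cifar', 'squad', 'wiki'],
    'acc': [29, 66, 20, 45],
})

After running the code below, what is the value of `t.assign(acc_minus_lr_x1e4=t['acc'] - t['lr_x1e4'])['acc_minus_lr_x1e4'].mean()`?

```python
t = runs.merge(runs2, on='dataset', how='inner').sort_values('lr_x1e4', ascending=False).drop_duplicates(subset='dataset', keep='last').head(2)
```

merge on 'dataset' (how='inner') → 9 rows:
  dataset  lr_x1e4  acc
0   mnist       11   29
1   cifar       22   66
2   squad       49   20
3    wiki        5   45
4    wiki       94   45
5    wiki       57   45
6    wiki       14   45
7    wiki       34   45
8   mnist       88   29
sort by lr_x1e4 descending:
  dataset  lr_x1e4  acc
4    wiki       94   45
8   mnist       88   29
5    wiki       57   45
2   squad       49   20
7    wiki       34   45
1   cifar       22   66
6    wiki       14   45
0   mnist       11   29
3    wiki        5   45
drop duplicate dataset (keep=last):
  dataset  lr_x1e4  acc
2   squad       49   20
1   cifar       22   66
0   mnist       11   29
3    wiki        5   45
take first 2 rows:
  dataset  lr_x1e4  acc
2   squad       49   20
1   cifar       22   66
add column acc_minus_lr_x1e4 = t['acc'] - t['lr_x1e4']:
  dataset  lr_x1e4  acc  acc_minus_lr_x1e4
2   squad       49   20                -29
1   cifar       22   66                 44

7.5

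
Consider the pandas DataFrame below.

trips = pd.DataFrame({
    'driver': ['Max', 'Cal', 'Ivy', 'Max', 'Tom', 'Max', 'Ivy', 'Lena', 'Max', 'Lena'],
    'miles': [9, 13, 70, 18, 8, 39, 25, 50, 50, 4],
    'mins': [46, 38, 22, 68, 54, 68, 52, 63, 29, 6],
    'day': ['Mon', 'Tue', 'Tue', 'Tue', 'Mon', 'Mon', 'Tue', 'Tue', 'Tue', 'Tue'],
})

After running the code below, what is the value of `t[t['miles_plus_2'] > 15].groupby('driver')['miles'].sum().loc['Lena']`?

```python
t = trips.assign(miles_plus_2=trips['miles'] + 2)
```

add column miles_plus_2 = trips['miles'] + 2:
  driver  miles  mins  day  miles_plus_2
0    Max      9    46  Mon            11
1    Cal     13    38  Tue            15
2    Ivy     70    22  Tue            72
3    Max     18    68  Tue            20
4    Tom      8    54  Mon            10
5    Max     39    68  Mon            41
6    Ivy     25    52  Tue            27
7   Lena     50    63  Tue            52
8    Max     50    29  Tue            52
9   Lena      4     6  Tue             6
filter rows where miles_plus_2 > 15:
  driver  miles  mins  day  miles_plus_2
2    Ivy     70    22  Tue            72
3    Max     18    68  Tue            20
5    Max     39    68  Mon            41
6    Ivy     25    52  Tue            27
7   Lena     50    63  Tue            52
8    Max     50    29  Tue            52
group by driver, sum of miles:
driver
Ivy      95
Lena     50
Max     107
Name: miles, dtype: int64
Taking the value at index 'Lena' gives 50.

50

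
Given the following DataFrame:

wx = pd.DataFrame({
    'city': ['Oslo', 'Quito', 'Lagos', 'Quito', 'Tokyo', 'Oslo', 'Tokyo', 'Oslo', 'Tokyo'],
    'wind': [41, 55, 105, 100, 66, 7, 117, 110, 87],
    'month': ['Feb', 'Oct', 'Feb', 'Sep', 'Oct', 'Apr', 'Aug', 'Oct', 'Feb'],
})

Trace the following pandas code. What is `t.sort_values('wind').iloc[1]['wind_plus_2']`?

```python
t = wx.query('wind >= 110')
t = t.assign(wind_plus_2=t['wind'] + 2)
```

119

filter rows where wind >= 110:
    city  wind month
6  Tokyo   117   Aug
7   Oslo   110   Oct
add column wind_plus_2 = t['wind'] + 2:
    city  wind month  wind_plus_2
6  Tokyo   117   Aug          119
7   Oslo   110   Oct          112
sort by wind:
    city  wind month  wind_plus_2
7   Oslo   110   Oct          112
6  Tokyo   117   Aug          119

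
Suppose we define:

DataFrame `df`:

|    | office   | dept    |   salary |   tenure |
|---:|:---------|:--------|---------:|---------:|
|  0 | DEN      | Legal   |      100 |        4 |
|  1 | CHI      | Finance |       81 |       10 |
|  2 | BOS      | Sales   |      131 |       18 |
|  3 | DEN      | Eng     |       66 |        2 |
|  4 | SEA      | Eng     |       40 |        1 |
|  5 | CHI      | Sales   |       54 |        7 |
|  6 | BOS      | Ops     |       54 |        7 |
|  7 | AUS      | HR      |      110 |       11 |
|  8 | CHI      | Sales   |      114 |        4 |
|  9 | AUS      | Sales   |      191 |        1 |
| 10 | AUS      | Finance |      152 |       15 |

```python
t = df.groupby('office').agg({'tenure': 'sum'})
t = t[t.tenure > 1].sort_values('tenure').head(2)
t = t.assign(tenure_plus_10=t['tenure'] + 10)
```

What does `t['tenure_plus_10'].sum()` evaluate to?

47

group by office, sum of tenure:
        tenure
office        
AUS         27
BOS         25
CHI         21
DEN          6
SEA          1
filter rows where tenure > 1:
        tenure
office        
AUS         27
BOS         25
CHI         21
DEN          6
sort by tenure:
        tenure
office        
DEN          6
CHI         21
BOS         25
AUS         27
take first 2 rows:
        tenure
office        
DEN          6
CHI         21
add column tenure_plus_10 = t['tenure'] + 10:
        tenure  tenure_plus_10
office                        
DEN          6              16
CHI         21              31
The sum of column 'tenure_plus_10' is 47.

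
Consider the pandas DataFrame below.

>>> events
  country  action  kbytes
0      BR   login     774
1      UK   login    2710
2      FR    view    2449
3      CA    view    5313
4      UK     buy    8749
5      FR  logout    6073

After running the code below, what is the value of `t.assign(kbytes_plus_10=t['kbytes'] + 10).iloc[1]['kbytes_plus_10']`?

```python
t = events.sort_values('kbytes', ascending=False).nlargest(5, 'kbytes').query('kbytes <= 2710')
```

2459

sort by kbytes descending:
  country  action  kbytes
4      UK     buy    8749
5      FR  logout    6073
3      CA    view    5313
1      UK   login    2710
2      FR    view    2449
0      BR   login     774
take 5 rows with largest kbytes:
  country  action  kbytes
4      UK     buy    8749
5      FR  logout    6073
3      CA    view    5313
1      UK   login    2710
2      FR    view    2449
filter rows where kbytes <= 2710:
  country action  kbytes
1      UK  login    2710
2      FR   view    2449
add column kbytes_plus_10 = t['kbytes'] + 10:
  country action  kbytes  kbytes_plus_10
1      UK  login    2710            2720
2      FR   view    2449            2459
So iloc[1]['kbytes_plus_10'] = 2459.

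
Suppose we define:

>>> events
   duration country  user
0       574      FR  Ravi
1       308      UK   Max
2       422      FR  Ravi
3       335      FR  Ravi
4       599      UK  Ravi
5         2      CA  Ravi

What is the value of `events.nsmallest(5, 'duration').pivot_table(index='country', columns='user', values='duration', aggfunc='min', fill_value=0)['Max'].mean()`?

102.666666667

take 5 rows with smallest duration:
   duration country  user
5         2      CA  Ravi
1       308      UK   Max
3       335      FR  Ravi
2       422      FR  Ravi
0       574      FR  Ravi
pivot: rows=country, cols=user, min(duration):
user     Max  Ravi
country           
CA         0     2
FR         0   335
UK       308     0
Taking the mean of column 'Max' gives 102.666666667.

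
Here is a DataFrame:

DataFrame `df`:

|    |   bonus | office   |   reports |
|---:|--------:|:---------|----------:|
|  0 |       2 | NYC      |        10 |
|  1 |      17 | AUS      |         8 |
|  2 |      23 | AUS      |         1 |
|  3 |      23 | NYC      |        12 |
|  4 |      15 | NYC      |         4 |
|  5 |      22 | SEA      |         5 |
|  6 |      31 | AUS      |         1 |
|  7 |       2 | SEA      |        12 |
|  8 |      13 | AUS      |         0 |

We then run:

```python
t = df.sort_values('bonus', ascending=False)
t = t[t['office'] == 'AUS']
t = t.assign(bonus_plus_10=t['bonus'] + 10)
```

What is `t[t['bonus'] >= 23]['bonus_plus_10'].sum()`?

sort by bonus descending:
   bonus office  reports
6     31    AUS        1
2     23    AUS        1
3     23    NYC       12
5     22    SEA        5
1     17    AUS        8
4     15    NYC        4
8     13    AUS        0
0      2    NYC       10
7      2    SEA       12
filter rows where office == 'AUS':
   bonus office  reports
6     31    AUS        1
2     23    AUS        1
1     17    AUS        8
8     13    AUS        0
add column bonus_plus_10 = t['bonus'] + 10:
   bonus office  reports  bonus_plus_10
6     31    AUS        1             41
2     23    AUS        1             33
1     17    AUS        8             27
8     13    AUS        0             23
filter rows where bonus >= 23:
   bonus office  reports  bonus_plus_10
6     31    AUS        1             41
2     23    AUS        1             33
So sum() = 74.

74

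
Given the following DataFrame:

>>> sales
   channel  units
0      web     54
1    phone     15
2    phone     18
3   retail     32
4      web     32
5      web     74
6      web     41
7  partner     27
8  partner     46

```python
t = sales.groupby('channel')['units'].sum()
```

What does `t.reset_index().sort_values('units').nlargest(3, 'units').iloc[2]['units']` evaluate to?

group by channel, sum of units:
channel
partner     73
phone       33
retail      32
web        201
Name: units, dtype: int64
reset_index():
   channel  units
0  partner     73
1    phone     33
2   retail     32
3      web    201
sort by units:
   channel  units
2   retail     32
1    phone     33
0  partner     73
3      web    201
take 3 rows with largest units:
   channel  units
3      web    201
0  partner     73
1    phone     33

33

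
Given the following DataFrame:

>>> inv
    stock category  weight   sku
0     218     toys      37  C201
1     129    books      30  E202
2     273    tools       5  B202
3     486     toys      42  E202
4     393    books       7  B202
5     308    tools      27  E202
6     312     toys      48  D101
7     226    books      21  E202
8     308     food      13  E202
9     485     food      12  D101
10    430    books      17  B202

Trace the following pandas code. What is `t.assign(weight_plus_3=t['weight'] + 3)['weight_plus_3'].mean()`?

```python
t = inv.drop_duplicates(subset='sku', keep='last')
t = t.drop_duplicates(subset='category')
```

drop duplicate sku (keep=last):
    stock category  weight   sku
0     218     toys      37  C201
8     308     food      13  E202
9     485     food      12  D101
10    430    books      17  B202
drop duplicate category (keep=first):
    stock category  weight   sku
0     218     toys      37  C201
8     308     food      13  E202
10    430    books      17  B202
add column weight_plus_3 = t['weight'] + 3:
    stock category  weight   sku  weight_plus_3
0     218     toys      37  C201             40
8     308     food      13  E202             16
10    430    books      17  B202             20
Finally, mean of column 'weight_plus_3' = 25.3333333333.

25.3333333333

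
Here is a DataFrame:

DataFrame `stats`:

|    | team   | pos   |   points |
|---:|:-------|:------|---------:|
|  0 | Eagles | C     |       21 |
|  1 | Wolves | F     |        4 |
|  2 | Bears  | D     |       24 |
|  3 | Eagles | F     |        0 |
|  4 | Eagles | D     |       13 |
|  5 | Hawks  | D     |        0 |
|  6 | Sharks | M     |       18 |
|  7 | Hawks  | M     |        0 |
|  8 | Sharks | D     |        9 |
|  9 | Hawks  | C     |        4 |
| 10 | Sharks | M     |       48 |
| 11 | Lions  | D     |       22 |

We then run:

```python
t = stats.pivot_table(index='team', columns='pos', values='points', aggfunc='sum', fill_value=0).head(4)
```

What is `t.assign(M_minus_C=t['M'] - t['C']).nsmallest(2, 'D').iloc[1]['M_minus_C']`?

-21

pivot: rows=team, cols=pos, sum(points):
pos      C   D  F   M
team                 
Bears    0  24  0   0
Eagles  21  13  0   0
Hawks    4   0  0   0
Lions    0  22  0   0
Sharks   0   9  0  66
Wolves   0   0  4   0
take first 4 rows:
pos      C   D  F  M
team                
Bears    0  24  0  0
Eagles  21  13  0  0
Hawks    4   0  0  0
Lions    0  22  0  0
add column M_minus_C = t['M'] - t['C']:
pos      C   D  F  M  M_minus_C
team                           
Bears    0  24  0  0          0
Eagles  21  13  0  0        -21
Hawks    4   0  0  0         -4
Lions    0  22  0  0          0
take 2 rows with smallest D:
pos      C   D  F  M  M_minus_C
team                           
Hawks    4   0  0  0         -4
Eagles  21  13  0  0        -21
value at position 1, column 'M_minus_C' → -21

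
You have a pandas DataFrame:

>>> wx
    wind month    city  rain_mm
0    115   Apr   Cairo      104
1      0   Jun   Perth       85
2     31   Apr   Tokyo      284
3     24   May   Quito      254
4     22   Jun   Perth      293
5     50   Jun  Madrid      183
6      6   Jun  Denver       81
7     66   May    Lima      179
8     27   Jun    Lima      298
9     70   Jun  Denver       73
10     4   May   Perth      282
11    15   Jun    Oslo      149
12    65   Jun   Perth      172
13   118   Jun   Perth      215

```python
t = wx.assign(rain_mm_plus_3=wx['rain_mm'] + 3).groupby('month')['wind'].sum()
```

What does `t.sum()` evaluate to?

add column rain_mm_plus_3 = wx['rain_mm'] + 3:
    wind month    city  rain_mm  rain_mm_plus_3
0    115   Apr   Cairo      104             107
1      0   Jun   Perth       85              88
2     31   Apr   Tokyo      284             287
3     24   May   Quito      254             257
4     22   Jun   Perth      293             296
5     50   Jun  Madrid      183             186
6      6   Jun  Denver       81              84
7     66   May    Lima      179             182
8     27   Jun    Lima      298             301
9     70   Jun  Denver       73              76
10     4   May   Perth      282             285
11    15   Jun    Oslo      149             152
12    65   Jun   Perth      172             175
13   118   Jun   Perth      215             218
group by month, sum of wind:
month
Apr    146
Jun    373
May     94
Name: wind, dtype: int64
Then the sum of the resulting series: 613

613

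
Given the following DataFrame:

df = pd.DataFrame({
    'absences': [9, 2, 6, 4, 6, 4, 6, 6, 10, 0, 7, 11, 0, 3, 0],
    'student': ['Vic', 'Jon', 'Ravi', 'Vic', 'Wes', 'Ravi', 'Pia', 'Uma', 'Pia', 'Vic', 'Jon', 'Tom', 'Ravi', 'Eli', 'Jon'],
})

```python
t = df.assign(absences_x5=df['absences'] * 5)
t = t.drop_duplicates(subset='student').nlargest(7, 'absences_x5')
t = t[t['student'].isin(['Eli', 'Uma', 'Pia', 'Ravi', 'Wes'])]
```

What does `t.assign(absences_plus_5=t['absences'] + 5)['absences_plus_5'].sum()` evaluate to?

add column absences_x5 = df['absences'] * 5:
    absences student  absences_x5
0          9     Vic           45
1          2     Jon           10
2          6    Ravi           30
3          4     Vic           20
4          6     Wes           30
5          4    Ravi           20
6          6     Pia           30
7          6     Uma           30
8         10     Pia           50
9          0     Vic            0
10         7     Jon           35
11        11     Tom           55
12         0    Ravi            0
13         3     Eli           15
14         0     Jon            0
drop duplicate student (keep=first):
    absences student  absences_x5
0          9     Vic           45
1          2     Jon           10
2          6    Ravi           30
4          6     Wes           30
6          6     Pia           30
7          6     Uma           30
11        11     Tom           55
13         3     Eli           15
take 7 rows with largest absences_x5:
    absences student  absences_x5
11        11     Tom           55
0          9     Vic           45
2          6    Ravi           30
4          6     Wes           30
6          6     Pia           30
7          6     Uma           30
13         3     Eli           15
filter rows where student in ['Eli', 'Uma', 'Pia', 'Ravi', 'Wes']:
    absences student  absences_x5
2          6    Ravi           30
4          6     Wes           30
6          6     Pia           30
7          6     Uma           30
13         3     Eli           15
add column absences_plus_5 = t['absences'] + 5:
    absences student  absences_x5  absences_plus_5
2          6    Ravi           30               11
4          6     Wes           30               11
6          6     Pia           30               11
7          6     Uma           30               11
13         3     Eli           15                8

52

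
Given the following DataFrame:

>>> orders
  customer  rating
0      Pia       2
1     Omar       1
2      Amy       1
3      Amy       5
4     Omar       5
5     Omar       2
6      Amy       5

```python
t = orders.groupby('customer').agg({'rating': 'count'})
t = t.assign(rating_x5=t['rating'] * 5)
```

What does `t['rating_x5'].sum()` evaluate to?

35

group by customer, count of rating:
          rating
customer        
Amy            3
Omar           3
Pia            1
add column rating_x5 = t['rating'] * 5:
          rating  rating_x5
customer                   
Amy            3         15
Omar           3         15
Pia            1          5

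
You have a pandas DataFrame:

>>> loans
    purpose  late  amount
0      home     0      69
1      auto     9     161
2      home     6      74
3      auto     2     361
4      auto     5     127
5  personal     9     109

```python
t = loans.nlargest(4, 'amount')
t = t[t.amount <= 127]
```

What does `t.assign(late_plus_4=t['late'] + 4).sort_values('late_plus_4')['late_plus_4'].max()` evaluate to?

13

take 4 rows with largest amount:
    purpose  late  amount
3      auto     2     361
1      auto     9     161
4      auto     5     127
5  personal     9     109
filter rows where amount <= 127:
    purpose  late  amount
4      auto     5     127
5  personal     9     109
add column late_plus_4 = t['late'] + 4:
    purpose  late  amount  late_plus_4
4      auto     5     127            9
5  personal     9     109           13
sort by late_plus_4:
    purpose  late  amount  late_plus_4
4      auto     5     127            9
5  personal     9     109           13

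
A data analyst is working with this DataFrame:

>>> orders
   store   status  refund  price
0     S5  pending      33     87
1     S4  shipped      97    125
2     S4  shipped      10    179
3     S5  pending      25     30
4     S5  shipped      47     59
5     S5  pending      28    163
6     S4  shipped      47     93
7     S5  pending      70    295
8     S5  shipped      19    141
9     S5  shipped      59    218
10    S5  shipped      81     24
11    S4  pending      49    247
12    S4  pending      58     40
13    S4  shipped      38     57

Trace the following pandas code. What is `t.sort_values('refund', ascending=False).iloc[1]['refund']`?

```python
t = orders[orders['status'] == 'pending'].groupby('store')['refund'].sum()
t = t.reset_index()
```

filter rows where status == 'pending':
   store   status  refund  price
0     S5  pending      33     87
3     S5  pending      25     30
5     S5  pending      28    163
7     S5  pending      70    295
11    S4  pending      49    247
12    S4  pending      58     40
group by store, sum of refund:
store
S4    107
S5    156
Name: refund, dtype: int64
reset_index():
  store  refund
0    S4     107
1    S5     156
sort by refund descending:
  store  refund
1    S5     156
0    S4     107
Taking the value at position 1, column 'refund' gives 107.

107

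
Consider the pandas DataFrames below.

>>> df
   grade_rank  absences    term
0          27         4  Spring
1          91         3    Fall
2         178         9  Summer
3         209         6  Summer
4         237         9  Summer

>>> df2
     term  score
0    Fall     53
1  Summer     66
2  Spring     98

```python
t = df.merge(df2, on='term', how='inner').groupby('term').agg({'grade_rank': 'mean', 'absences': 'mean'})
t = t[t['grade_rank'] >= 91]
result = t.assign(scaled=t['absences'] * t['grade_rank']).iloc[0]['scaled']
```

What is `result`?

merge on 'term' (how='inner') → 5 rows:
   grade_rank  absences    term  score
0          27         4  Spring     98
1          91         3    Fall     53
2         178         9  Summer     66
3         209         6  Summer     66
4         237         9  Summer     66
group by term: mean(grade_rank), mean(absences):
        grade_rank  absences
term                        
Fall          91.0       3.0
Spring        27.0       4.0
Summer       208.0       8.0
filter rows where grade_rank >= 91:
        grade_rank  absences
term                        
Fall          91.0       3.0
Summer       208.0       8.0
add column scaled = t['absences'] * t['grade_rank']:
        grade_rank  absences  scaled
term                                
Fall          91.0       3.0   273.0
Summer       208.0       8.0  1664.0
The value at position 0, column 'scaled' is 273.0.

273.0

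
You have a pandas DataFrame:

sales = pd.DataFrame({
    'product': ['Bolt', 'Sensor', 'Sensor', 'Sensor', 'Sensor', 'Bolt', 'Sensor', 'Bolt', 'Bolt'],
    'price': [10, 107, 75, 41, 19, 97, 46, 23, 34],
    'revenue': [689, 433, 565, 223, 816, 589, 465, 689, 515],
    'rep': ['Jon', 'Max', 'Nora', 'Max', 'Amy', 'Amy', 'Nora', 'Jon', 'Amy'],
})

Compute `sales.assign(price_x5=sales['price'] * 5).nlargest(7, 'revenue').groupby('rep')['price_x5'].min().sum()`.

375

add column price_x5 = sales['price'] * 5:
  product  price  revenue   rep  price_x5
0    Bolt     10      689   Jon        50
1  Sensor    107      433   Max       535
2  Sensor     75      565  Nora       375
3  Sensor     41      223   Max       205
4  Sensor     19      816   Amy        95
5    Bolt     97      589   Amy       485
6  Sensor     46      465  Nora       230
7    Bolt     23      689   Jon       115
8    Bolt     34      515   Amy       170
take 7 rows with largest revenue:
  product  price  revenue   rep  price_x5
4  Sensor     19      816   Amy        95
0    Bolt     10      689   Jon        50
7    Bolt     23      689   Jon       115
5    Bolt     97      589   Amy       485
2  Sensor     75      565  Nora       375
8    Bolt     34      515   Amy       170
6  Sensor     46      465  Nora       230
group by rep, min of price_x5:
rep
Amy      95
Jon      50
Nora    230
Name: price_x5, dtype: int64
Reading off the sum of the resulting series, we get 375.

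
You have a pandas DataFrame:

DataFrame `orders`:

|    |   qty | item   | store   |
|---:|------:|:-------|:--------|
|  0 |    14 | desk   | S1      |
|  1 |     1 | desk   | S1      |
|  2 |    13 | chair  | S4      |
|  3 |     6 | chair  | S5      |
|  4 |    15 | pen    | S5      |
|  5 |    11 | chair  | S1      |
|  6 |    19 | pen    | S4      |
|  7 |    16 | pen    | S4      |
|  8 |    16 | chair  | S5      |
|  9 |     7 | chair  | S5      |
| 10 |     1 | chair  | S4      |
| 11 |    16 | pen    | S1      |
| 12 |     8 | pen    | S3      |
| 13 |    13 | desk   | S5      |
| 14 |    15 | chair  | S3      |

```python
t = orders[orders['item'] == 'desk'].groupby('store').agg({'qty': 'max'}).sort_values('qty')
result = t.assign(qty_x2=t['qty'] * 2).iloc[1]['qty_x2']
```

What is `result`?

filter rows where item == 'desk':
    qty  item store
0    14  desk    S1
1     1  desk    S1
13   13  desk    S5
group by store, max of qty:
       qty
store     
S1      14
S5      13
sort by qty:
       qty
store     
S5      13
S1      14
add column qty_x2 = t['qty'] * 2:
       qty  qty_x2
store             
S5      13      26
S1      14      28

28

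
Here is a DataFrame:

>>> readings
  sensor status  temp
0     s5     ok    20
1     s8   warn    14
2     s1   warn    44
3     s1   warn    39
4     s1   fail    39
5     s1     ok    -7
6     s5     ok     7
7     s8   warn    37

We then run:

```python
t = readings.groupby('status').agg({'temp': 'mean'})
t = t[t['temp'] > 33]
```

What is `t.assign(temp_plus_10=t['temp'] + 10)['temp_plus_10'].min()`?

group by status, mean of temp:
             temp
status           
fail    39.000000
ok       6.666667
warn    33.500000
filter rows where temp > 33:
        temp
status      
fail    39.0
warn    33.5
add column temp_plus_10 = t['temp'] + 10:
        temp  temp_plus_10
status                    
fail    39.0          49.0
warn    33.5          43.5
Taking the min of column 'temp_plus_10' gives 43.5.

43.5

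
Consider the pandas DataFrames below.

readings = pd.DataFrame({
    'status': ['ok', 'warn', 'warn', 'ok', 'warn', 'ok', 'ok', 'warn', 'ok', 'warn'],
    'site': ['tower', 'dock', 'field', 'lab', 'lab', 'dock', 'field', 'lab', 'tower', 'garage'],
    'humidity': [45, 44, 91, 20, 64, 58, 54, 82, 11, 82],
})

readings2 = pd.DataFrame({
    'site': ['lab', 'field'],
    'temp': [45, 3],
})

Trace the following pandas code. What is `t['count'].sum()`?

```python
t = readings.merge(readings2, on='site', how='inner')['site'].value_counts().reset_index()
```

5

merge on 'site' (how='inner') → 5 rows:
  status   site  humidity  temp
0   warn  field        91     3
1     ok    lab        20    45
2   warn    lab        64    45
3     ok  field        54     3
4   warn    lab        82    45
value_counts of site:
site
lab      3
field    2
Name: count, dtype: int64
reset_index():
    site  count
0    lab      3
1  field      2
Finally, sum of column 'count' = 5.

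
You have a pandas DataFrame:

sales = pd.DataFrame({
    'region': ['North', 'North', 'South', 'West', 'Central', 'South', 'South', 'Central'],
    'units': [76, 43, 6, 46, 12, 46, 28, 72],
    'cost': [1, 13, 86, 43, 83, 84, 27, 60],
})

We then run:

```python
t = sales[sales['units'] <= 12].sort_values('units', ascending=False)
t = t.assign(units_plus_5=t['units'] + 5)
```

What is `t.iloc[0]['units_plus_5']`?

17

filter rows where units <= 12:
    region  units  cost
2    South      6    86
4  Central     12    83
sort by units descending:
    region  units  cost
4  Central     12    83
2    South      6    86
add column units_plus_5 = t['units'] + 5:
    region  units  cost  units_plus_5
4  Central     12    83            17
2    South      6    86            11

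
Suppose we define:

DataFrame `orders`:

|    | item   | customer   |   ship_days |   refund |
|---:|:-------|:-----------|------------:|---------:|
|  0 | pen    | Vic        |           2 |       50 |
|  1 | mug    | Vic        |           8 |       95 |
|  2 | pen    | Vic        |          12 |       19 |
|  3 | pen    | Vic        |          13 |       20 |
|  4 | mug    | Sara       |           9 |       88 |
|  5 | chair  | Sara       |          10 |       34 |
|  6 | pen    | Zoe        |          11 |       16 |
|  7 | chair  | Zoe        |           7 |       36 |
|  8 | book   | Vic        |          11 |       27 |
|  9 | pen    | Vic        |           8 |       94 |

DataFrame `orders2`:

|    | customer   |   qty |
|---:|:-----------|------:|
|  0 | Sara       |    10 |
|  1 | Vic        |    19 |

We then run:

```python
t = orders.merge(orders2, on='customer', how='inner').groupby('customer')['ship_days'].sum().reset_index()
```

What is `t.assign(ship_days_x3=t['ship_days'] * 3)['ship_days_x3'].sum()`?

219

merge on 'customer' (how='inner') → 8 rows:
    item customer  ship_days  refund  qty
0    pen      Vic          2      50   19
1    mug      Vic          8      95   19
2    pen      Vic         12      19   19
3    pen      Vic         13      20   19
4    mug     Sara          9      88   10
5  chair     Sara         10      34   10
6   book      Vic         11      27   19
7    pen      Vic          8      94   19
group by customer, sum of ship_days:
customer
Sara    19
Vic     54
Name: ship_days, dtype: int64
reset_index():
  customer  ship_days
0     Sara         19
1      Vic         54
add column ship_days_x3 = t['ship_days'] * 3:
  customer  ship_days  ship_days_x3
0     Sara         19            57
1      Vic         54           162
So sum() = 219.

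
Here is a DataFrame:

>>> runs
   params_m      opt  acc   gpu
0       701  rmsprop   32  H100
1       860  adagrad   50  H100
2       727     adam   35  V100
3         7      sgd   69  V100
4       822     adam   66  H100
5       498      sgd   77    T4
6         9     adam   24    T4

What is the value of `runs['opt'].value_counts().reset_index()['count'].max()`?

3

value_counts of opt:
opt
adam       3
sgd        2
rmsprop    1
adagrad    1
Name: count, dtype: int64
reset_index():
       opt  count
0     adam      3
1      sgd      2
2  rmsprop      1
3  adagrad      1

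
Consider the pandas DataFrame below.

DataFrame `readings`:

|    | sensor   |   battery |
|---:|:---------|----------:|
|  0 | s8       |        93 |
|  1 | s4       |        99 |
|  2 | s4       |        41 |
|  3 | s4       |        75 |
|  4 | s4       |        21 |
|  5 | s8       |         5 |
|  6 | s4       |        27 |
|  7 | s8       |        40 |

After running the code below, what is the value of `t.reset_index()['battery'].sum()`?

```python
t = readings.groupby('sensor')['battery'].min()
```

26

group by sensor, min of battery:
sensor
s4    21
s8     5
Name: battery, dtype: int64
reset_index():
  sensor  battery
0     s4       21
1     s8        5
sum of column 'battery' → 26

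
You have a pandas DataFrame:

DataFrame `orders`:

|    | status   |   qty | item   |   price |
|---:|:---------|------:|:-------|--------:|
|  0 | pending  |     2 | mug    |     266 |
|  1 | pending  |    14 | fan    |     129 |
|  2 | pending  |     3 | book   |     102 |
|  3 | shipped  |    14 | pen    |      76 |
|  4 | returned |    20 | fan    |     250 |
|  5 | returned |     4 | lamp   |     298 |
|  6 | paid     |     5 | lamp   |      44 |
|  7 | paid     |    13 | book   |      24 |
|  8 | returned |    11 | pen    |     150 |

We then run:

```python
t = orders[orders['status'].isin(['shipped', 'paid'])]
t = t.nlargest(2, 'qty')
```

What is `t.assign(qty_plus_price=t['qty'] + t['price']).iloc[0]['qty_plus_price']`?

filter rows where status in ['shipped', 'paid']:
    status  qty  item  price
3  shipped   14   pen     76
6     paid    5  lamp     44
7     paid   13  book     24
take 2 rows with largest qty:
    status  qty  item  price
3  shipped   14   pen     76
7     paid   13  book     24
add column qty_plus_price = t['qty'] + t['price']:
    status  qty  item  price  qty_plus_price
3  shipped   14   pen     76              90
7     paid   13  book     24              37
Finally, value at position 0, column 'qty_plus_price' = 90.

90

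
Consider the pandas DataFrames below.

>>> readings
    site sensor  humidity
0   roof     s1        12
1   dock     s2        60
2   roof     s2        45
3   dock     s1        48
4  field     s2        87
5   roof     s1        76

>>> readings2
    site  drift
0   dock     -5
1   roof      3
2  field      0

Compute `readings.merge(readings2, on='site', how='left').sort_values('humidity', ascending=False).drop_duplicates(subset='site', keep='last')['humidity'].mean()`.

merge on 'site' (how='left') → 6 rows:
    site sensor  humidity  drift
0   roof     s1        12      3
1   dock     s2        60     -5
2   roof     s2        45      3
3   dock     s1        48     -5
4  field     s2        87      0
5   roof     s1        76      3
sort by humidity descending:
    site sensor  humidity  drift
4  field     s2        87      0
5   roof     s1        76      3
1   dock     s2        60     -5
3   dock     s1        48     -5
2   roof     s2        45      3
0   roof     s1        12      3
drop duplicate site (keep=last):
    site sensor  humidity  drift
4  field     s2        87      0
3   dock     s1        48     -5
0   roof     s1        12      3
Taking the mean of column 'humidity' gives 49.0.

49.0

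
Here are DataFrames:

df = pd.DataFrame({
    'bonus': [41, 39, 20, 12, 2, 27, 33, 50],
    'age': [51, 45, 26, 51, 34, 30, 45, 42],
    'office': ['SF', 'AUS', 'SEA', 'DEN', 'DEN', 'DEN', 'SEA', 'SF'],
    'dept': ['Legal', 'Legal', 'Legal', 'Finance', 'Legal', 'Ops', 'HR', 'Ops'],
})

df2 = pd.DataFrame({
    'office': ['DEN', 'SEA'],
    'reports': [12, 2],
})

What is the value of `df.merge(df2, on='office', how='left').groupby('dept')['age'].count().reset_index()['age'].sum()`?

8

merge on 'office' (how='left') → 8 rows:
   bonus  age office     dept  reports
0     41   51     SF    Legal      NaN
1     39   45    AUS    Legal      NaN
2     20   26    SEA    Legal      2.0
3     12   51    DEN  Finance     12.0
4      2   34    DEN    Legal     12.0
5     27   30    DEN      Ops     12.0
6     33   45    SEA       HR      2.0
7     50   42     SF      Ops      NaN
group by dept, count of age:
dept
Finance    1
HR         1
Legal      4
Ops        2
Name: age, dtype: int64
reset_index():
      dept  age
0  Finance    1
1       HR    1
2    Legal    4
3      Ops    2
Then the sum of column 'age': 8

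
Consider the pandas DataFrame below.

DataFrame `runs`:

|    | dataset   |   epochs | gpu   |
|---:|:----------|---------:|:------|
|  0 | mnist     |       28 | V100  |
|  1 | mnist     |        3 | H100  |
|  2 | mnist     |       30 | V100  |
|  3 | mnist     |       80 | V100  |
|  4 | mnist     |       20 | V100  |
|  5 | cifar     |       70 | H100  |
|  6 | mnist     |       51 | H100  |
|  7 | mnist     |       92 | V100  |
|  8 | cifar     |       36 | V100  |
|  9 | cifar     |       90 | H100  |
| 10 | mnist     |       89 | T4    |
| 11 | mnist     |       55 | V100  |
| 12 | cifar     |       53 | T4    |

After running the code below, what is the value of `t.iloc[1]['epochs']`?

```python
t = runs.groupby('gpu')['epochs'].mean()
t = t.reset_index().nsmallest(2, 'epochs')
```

53.5

group by gpu, mean of epochs:
gpu
H100    53.500000
T4      71.000000
V100    48.714286
Name: epochs, dtype: float64
reset_index():
    gpu     epochs
0  H100  53.500000
1    T4  71.000000
2  V100  48.714286
take 2 rows with smallest epochs:
    gpu     epochs
2  V100  48.714286
0  H100  53.500000
Then the value at position 1, column 'epochs': 53.5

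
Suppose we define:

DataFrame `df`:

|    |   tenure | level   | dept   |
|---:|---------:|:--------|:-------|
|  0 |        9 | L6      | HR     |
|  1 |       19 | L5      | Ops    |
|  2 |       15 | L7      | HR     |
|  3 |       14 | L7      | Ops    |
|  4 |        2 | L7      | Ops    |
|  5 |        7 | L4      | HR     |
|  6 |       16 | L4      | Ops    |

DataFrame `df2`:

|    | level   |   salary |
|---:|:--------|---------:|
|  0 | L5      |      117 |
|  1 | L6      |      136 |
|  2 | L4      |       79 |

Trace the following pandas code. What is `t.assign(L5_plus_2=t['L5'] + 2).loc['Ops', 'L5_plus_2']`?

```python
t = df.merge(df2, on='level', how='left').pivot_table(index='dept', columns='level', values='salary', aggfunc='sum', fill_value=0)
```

119.0

merge on 'level' (how='left') → 7 rows:
   tenure level dept  salary
0       9    L6   HR   136.0
1      19    L5  Ops   117.0
2      15    L7   HR     NaN
3      14    L7  Ops     NaN
4       2    L7  Ops     NaN
5       7    L4   HR    79.0
6      16    L4  Ops    79.0
pivot: rows=dept, cols=level, sum(salary):
level    L4     L5     L6   L7
dept                          
HR     79.0    0.0  136.0  0.0
Ops    79.0  117.0    0.0  0.0
add column L5_plus_2 = t['L5'] + 2:
level    L4     L5     L6   L7  L5_plus_2
dept                                     
HR     79.0    0.0  136.0  0.0        2.0
Ops    79.0  117.0    0.0  0.0      119.0
Reading off the value at row 'Ops', column 'L5_plus_2', we get 119.0.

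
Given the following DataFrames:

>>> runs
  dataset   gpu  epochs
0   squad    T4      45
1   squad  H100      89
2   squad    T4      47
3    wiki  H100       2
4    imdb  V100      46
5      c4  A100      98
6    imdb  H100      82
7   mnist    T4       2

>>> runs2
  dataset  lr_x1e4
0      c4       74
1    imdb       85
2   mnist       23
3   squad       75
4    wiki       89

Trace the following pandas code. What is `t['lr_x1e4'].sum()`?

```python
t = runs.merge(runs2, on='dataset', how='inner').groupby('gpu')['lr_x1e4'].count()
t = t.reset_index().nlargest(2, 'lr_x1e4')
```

6

merge on 'dataset' (how='inner') → 8 rows:
  dataset   gpu  epochs  lr_x1e4
0   squad    T4      45       75
1   squad  H100      89       75
2   squad    T4      47       75
3    wiki  H100       2       89
4    imdb  V100      46       85
5      c4  A100      98       74
6    imdb  H100      82       85
7   mnist    T4       2       23
group by gpu, count of lr_x1e4:
gpu
A100    1
H100    3
T4      3
V100    1
Name: lr_x1e4, dtype: int64
reset_index():
    gpu  lr_x1e4
0  A100        1
1  H100        3
2    T4        3
3  V100        1
take 2 rows with largest lr_x1e4:
    gpu  lr_x1e4
1  H100        3
2    T4        3
The sum of column 'lr_x1e4' is 6.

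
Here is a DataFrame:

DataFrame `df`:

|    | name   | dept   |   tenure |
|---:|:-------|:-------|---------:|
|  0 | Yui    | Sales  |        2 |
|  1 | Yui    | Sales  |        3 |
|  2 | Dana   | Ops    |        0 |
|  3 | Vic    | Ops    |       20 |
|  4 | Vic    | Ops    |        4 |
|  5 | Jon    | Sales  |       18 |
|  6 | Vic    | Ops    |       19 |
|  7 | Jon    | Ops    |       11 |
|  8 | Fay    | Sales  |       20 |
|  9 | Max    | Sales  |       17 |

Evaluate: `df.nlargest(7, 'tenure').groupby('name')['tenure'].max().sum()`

take 7 rows with largest tenure:
  name   dept  tenure
3  Vic    Ops      20
8  Fay  Sales      20
6  Vic    Ops      19
5  Jon  Sales      18
9  Max  Sales      17
7  Jon    Ops      11
4  Vic    Ops       4
group by name, max of tenure:
name
Fay    20
Jon    18
Max    17
Vic    20
Name: tenure, dtype: int64
The sum of the resulting series is 75.

75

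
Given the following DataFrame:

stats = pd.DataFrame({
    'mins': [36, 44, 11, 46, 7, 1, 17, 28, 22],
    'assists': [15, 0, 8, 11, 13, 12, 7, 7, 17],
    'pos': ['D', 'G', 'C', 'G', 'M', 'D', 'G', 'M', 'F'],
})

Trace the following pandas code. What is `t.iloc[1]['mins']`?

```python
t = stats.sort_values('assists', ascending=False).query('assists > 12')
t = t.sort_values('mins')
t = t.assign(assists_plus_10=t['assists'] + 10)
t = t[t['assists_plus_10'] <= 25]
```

sort by assists descending:
   mins  assists pos
8    22       17   F
0    36       15   D
4     7       13   M
5     1       12   D
3    46       11   G
2    11        8   C
6    17        7   G
7    28        7   M
1    44        0   G
filter rows where assists > 12:
   mins  assists pos
8    22       17   F
0    36       15   D
4     7       13   M
sort by mins:
   mins  assists pos
4     7       13   M
8    22       17   F
0    36       15   D
add column assists_plus_10 = t['assists'] + 10:
   mins  assists pos  assists_plus_10
4     7       13   M               23
8    22       17   F               27
0    36       15   D               25
filter rows where assists_plus_10 <= 25:
   mins  assists pos  assists_plus_10
4     7       13   M               23
0    36       15   D               25

36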